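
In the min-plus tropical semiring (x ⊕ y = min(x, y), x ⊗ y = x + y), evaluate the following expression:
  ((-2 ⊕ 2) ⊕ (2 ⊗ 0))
((-2 ⊕ 2) ⊕ (2 ⊗ 0)) = -2

Expand innermost to outermost. Recall ⊕ takes the minimum of its arguments and ⊗ takes their sum. Working out the expression ((-2 ⊕ 2) ⊕ (2 ⊗ 0)) gives -2.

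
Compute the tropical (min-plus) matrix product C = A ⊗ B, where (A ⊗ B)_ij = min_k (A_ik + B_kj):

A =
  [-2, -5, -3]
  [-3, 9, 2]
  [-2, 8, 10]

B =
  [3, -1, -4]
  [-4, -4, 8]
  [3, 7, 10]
A ⊗ B =
  [-9, -9, -6]
  [0, -4, -7]
  [1, -3, -6]

Apply the min-plus product entry-by-entry:
  C[0][0] = min over k of (A[0][0] + B[0][0] = -2 + 3 = 1, A[0][1] + B[1][0] = -5 + -4 = -9, A[0][2] + B[2][0] = -3 + 3 = 0) = -9 (attained at k = 1)
  C[0][1] = min over k of (A[0][0] + B[0][1] = -2 + -1 = -3, A[0][1] + B[1][1] = -5 + -4 = -9, A[0][2] + B[2][1] = -3 + 7 = 4) = -9 (attained at k = 1)
  C[0][2] = min over k of (A[0][0] + B[0][2] = -2 + -4 = -6, A[0][1] + B[1][2] = -5 + 8 = 3, A[0][2] + B[2][2] = -3 + 10 = 7) = -6 (attained at k = 0)
  C[1][0] = min over k of (A[1][0] + B[0][0] = -3 + 3 = 0, A[1][1] + B[1][0] = 9 + -4 = 5, A[1][2] + B[2][0] = 2 + 3 = 5) = 0 (attained at k = 0)
  C[1][1] = min over k of (A[1][0] + B[0][1] = -3 + -1 = -4, A[1][1] + B[1][1] = 9 + -4 = 5, A[1][2] + B[2][1] = 2 + 7 = 9) = -4 (attained at k = 0)
  C[1][2] = min over k of (A[1][0] + B[0][2] = -3 + -4 = -7, A[1][1] + B[1][2] = 9 + 8 = 17, A[1][2] + B[2][2] = 2 + 10 = 12) = -7 (attained at k = 0)
  C[2][0] = min over k of (A[2][0] + B[0][0] = -2 + 3 = 1, A[2][1] + B[1][0] = 8 + -4 = 4, A[2][2] + B[2][0] = 10 + 3 = 13) = 1 (attained at k = 0)
  C[2][1] = min over k of (A[2][0] + B[0][1] = -2 + -1 = -3, A[2][1] + B[1][1] = 8 + -4 = 4, A[2][2] + B[2][1] = 10 + 7 = 17) = -3 (attained at k = 0)
  C[2][2] = min over k of (A[2][0] + B[0][2] = -2 + -4 = -6, A[2][1] + B[1][2] = 8 + 8 = 16, A[2][2] + B[2][2] = 10 + 10 = 20) = -6 (attained at k = 0)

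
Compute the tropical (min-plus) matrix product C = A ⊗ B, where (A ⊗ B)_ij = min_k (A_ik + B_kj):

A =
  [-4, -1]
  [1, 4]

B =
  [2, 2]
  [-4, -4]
A ⊗ B =
  [-5, -5]
  [0, 0]

Apply the min-plus product entry-by-entry:
  C[0][0] = min over k of (A[0][0] + B[0][0] = -4 + 2 = -2, A[0][1] + B[1][0] = -1 + -4 = -5) = -5 (attained at k = 1)
  C[0][1] = min over k of (A[0][0] + B[0][1] = -4 + 2 = -2, A[0][1] + B[1][1] = -1 + -4 = -5) = -5 (attained at k = 1)
  C[1][0] = min over k of (A[1][0] + B[0][0] = 1 + 2 = 3, A[1][1] + B[1][0] = 4 + -4 = 0) = 0 (attained at k = 1)
  C[1][1] = min over k of (A[1][0] + B[0][1] = 1 + 2 = 3, A[1][1] + B[1][1] = 4 + -4 = 0) = 0 (attained at k = 1)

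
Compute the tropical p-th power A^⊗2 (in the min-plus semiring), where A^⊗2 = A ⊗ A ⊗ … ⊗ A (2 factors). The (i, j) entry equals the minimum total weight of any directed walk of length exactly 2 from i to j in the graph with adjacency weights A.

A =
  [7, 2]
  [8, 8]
A^⊗2 =
  [10, 9]
  [15, 10]

Each entry (A^⊗2)_ij equals the minimum over all length-2 walks i = v_0 → v_1 → … → v_2 = j of Σ_t A[v_t][v_{t+1}]. For example, for (i, j) = (0, 1) we minimise over 2 possible intermediate vertex sequences; the minimum is 9, attained along the walk 0 → 0 → 1.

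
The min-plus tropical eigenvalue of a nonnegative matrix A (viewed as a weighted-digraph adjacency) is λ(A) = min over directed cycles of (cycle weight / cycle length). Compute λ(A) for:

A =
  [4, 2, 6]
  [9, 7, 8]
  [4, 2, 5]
λ(A) = 4

Enumerate directed cycles and compute their means (weight / length). Sample:
  cycle 0 → 0: weight = 4, length = 1, mean = 4/1 ≈ 4.000
  cycle 1 → 1: weight = 7, length = 1, mean = 7/1 ≈ 7.000
  cycle 2 → 2: weight = 5, length = 1, mean = 5/1 ≈ 5.000
  cycle 0 → 1 → 0: weight = 11, length = 2, mean = 11/2 ≈ 5.500
  cycle 0 → 2 → 0: weight = 10, length = 2, mean = 10/2 ≈ 5.000
  cycle 1 → 0 → 1: weight = 11, length = 2, mean = 11/2 ≈ 5.500
Minimum mean = 4.000, attained e.g. along the cycle 0 → 0 with weight 4 and length 1. So λ(A) = 4/1 = 4.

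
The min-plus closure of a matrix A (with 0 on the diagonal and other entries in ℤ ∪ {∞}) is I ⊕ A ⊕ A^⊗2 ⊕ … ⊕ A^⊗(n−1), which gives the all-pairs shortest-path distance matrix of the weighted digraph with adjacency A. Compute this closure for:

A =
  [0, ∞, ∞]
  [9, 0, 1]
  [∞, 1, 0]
Closure =
  [0, ∞, ∞]
  [9, 0, 1]
  [10, 1, 0]

This is the Floyd-Warshall all-pairs shortest-path computation. For each intermediate vertex k = 0, 1, …, 2, update dist[i][j] ← min(dist[i][j], dist[i][k] + dist[k][j]). The final matrix gives, for each (i, j), the minimum total weight of any directed path from i to j (possibly empty when i = j).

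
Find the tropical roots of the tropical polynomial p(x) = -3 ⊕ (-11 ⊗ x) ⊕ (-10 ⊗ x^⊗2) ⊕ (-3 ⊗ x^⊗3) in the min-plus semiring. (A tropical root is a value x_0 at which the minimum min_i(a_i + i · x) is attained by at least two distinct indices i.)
Roots: {-7, -1, 8}

Each tropical root is a break point of the lower envelope of the lines y = a_i + i · x (there are 4 lines, with slopes 0, 1, ..., 3). Only the lines that attain the minimum somewhere contribute to roots; other lines are dominated. Here the surviving (envelope) indices are i = 3, i = 2, i = 1, i = 0.
Intersections between consecutive envelope lines give the roots: for adjacent envelope indices i < j the intersection is x = (a_i − a_j) / (j − i). Reading off the sorted break points: {-7, -1, 8}.
Verification: at each break x_0, at least two indices attain the minimum of min_i(a_i + i · x_0).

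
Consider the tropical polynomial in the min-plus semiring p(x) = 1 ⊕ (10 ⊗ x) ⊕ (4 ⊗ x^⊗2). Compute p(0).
p(0) = 1

A tropical monomial a ⊗ x^⊗i evaluates to a + i · x. Evaluating each term at x = 0:
  Term 0 contributes 1 + 0 · 0 = 1
  Term 1 contributes 10 + 1 · 0 = 10
  Term 2 contributes 4 + 2 · 0 = 4
p(0) = ⊕ of these = min[1, 10, 4] = 1.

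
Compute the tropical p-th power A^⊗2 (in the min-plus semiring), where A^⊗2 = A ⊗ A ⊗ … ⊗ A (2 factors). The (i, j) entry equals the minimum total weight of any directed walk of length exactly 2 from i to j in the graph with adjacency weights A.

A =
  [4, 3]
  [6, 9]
A^⊗2 =
  [8, 7]
  [10, 9]

Each entry (A^⊗2)_ij equals the minimum over all length-2 walks i = v_0 → v_1 → … → v_2 = j of Σ_t A[v_t][v_{t+1}]. For example, for (i, j) = (0, 1) we minimise over 2 possible intermediate vertex sequences; the minimum is 7, attained along the walk 0 → 0 → 1.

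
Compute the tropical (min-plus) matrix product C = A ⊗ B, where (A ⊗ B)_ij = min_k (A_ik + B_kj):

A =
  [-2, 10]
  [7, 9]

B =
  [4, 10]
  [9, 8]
A ⊗ B =
  [2, 8]
  [11, 17]

Apply the min-plus product entry-by-entry:
  C[0][0] = min over k of (A[0][0] + B[0][0] = -2 + 4 = 2, A[0][1] + B[1][0] = 10 + 9 = 19) = 2 (attained at k = 0)
  C[0][1] = min over k of (A[0][0] + B[0][1] = -2 + 10 = 8, A[0][1] + B[1][1] = 10 + 8 = 18) = 8 (attained at k = 0)
  C[1][0] = min over k of (A[1][0] + B[0][0] = 7 + 4 = 11, A[1][1] + B[1][0] = 9 + 9 = 18) = 11 (attained at k = 0)
  C[1][1] = min over k of (A[1][0] + B[0][1] = 7 + 10 = 17, A[1][1] + B[1][1] = 9 + 8 = 17) = 17 (attained at k = 0)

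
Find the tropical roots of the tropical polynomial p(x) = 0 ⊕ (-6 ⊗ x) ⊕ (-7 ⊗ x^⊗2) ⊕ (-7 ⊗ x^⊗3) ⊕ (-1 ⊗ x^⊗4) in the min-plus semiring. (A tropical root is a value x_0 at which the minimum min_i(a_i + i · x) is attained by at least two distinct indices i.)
Roots: {-6, 0, 1, 6}

Each tropical root is a break point of the lower envelope of the lines y = a_i + i · x (there are 5 lines, with slopes 0, 1, ..., 4). Only the lines that attain the minimum somewhere contribute to roots; other lines are dominated. Here the surviving (envelope) indices are i = 4, i = 3, i = 2, i = 1, i = 0.
Intersections between consecutive envelope lines give the roots: for adjacent envelope indices i < j the intersection is x = (a_i − a_j) / (j − i). Reading off the sorted break points: {-6, 0, 1, 6}.
Verification: at each break x_0, at least two indices attain the minimum of min_i(a_i + i · x_0).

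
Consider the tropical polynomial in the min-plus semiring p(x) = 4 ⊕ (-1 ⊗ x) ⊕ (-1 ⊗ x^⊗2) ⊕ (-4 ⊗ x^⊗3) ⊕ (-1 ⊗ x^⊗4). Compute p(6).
p(6) = 4

A tropical monomial a ⊗ x^⊗i evaluates to a + i · x. Evaluating each term at x = 6:
  Term 0 contributes 4 + 0 · 6 = 4
  Term 1 contributes -1 + 1 · 6 = 5
  Term 2 contributes -1 + 2 · 6 = 11
  Term 3 contributes -4 + 3 · 6 = 14
  Term 4 contributes -1 + 4 · 6 = 23
p(6) = ⊕ of these = min[4, 5, 11, 14, 23] = 4.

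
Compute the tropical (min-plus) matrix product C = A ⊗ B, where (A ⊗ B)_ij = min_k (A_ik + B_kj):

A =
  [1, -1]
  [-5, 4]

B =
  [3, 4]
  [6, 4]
A ⊗ B =
  [4, 3]
  [-2, -1]

Apply the min-plus product entry-by-entry:
  C[0][0] = min over k of (A[0][0] + B[0][0] = 1 + 3 = 4, A[0][1] + B[1][0] = -1 + 6 = 5) = 4 (attained at k = 0)
  C[0][1] = min over k of (A[0][0] + B[0][1] = 1 + 4 = 5, A[0][1] + B[1][1] = -1 + 4 = 3) = 3 (attained at k = 1)
  C[1][0] = min over k of (A[1][0] + B[0][0] = -5 + 3 = -2, A[1][1] + B[1][0] = 4 + 6 = 10) = -2 (attained at k = 0)
  C[1][1] = min over k of (A[1][0] + B[0][1] = -5 + 4 = -1, A[1][1] + B[1][1] = 4 + 4 = 8) = -1 (attained at k = 0)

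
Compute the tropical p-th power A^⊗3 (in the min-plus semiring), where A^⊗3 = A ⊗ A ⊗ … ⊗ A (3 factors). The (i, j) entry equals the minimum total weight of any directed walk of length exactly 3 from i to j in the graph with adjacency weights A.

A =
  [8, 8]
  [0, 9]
A^⊗3 =
  [16, 16]
  [8, 16]

Each entry (A^⊗3)_ij equals the minimum over all length-3 walks i = v_0 → v_1 → … → v_3 = j of Σ_t A[v_t][v_{t+1}]. For example, for (i, j) = (0, 1) we minimise over 4 possible intermediate vertex sequences; the minimum is 16, attained along the walk 0 → 1 → 0 → 1.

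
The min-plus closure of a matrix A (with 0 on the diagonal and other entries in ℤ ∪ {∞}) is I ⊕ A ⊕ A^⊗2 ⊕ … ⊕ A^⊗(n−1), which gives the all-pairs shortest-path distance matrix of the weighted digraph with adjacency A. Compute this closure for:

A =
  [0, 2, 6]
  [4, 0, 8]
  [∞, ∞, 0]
Closure =
  [0, 2, 6]
  [4, 0, 8]
  [∞, ∞, 0]

This is the Floyd-Warshall all-pairs shortest-path computation. For each intermediate vertex k = 0, 1, …, 2, update dist[i][j] ← min(dist[i][j], dist[i][k] + dist[k][j]). The final matrix gives, for each (i, j), the minimum total weight of any directed path from i to j (possibly empty when i = j).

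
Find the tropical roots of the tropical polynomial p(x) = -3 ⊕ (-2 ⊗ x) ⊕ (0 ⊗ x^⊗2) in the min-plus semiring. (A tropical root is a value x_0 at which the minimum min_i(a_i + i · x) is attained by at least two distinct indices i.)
Roots: {-2, -1}

Each tropical root is a break point of the lower envelope of the lines y = a_i + i · x (there are 3 lines, with slopes 0, 1, ..., 2). Only the lines that attain the minimum somewhere contribute to roots; other lines are dominated. Here the surviving (envelope) indices are i = 2, i = 1, i = 0.
Intersections between consecutive envelope lines give the roots: for adjacent envelope indices i < j the intersection is x = (a_i − a_j) / (j − i). Reading off the sorted break points: {-2, -1}.
Verification: at each break x_0, at least two indices attain the minimum of min_i(a_i + i · x_0).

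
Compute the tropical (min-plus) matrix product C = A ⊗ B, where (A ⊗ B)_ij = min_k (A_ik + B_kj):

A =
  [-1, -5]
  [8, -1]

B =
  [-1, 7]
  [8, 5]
A ⊗ B =
  [-2, 0]
  [7, 4]

Apply the min-plus product entry-by-entry:
  C[0][0] = min over k of (A[0][0] + B[0][0] = -1 + -1 = -2, A[0][1] + B[1][0] = -5 + 8 = 3) = -2 (attained at k = 0)
  C[0][1] = min over k of (A[0][0] + B[0][1] = -1 + 7 = 6, A[0][1] + B[1][1] = -5 + 5 = 0) = 0 (attained at k = 1)
  C[1][0] = min over k of (A[1][0] + B[0][0] = 8 + -1 = 7, A[1][1] + B[1][0] = -1 + 8 = 7) = 7 (attained at k = 0)
  C[1][1] = min over k of (A[1][0] + B[0][1] = 8 + 7 = 15, A[1][1] + B[1][1] = -1 + 5 = 4) = 4 (attained at k = 1)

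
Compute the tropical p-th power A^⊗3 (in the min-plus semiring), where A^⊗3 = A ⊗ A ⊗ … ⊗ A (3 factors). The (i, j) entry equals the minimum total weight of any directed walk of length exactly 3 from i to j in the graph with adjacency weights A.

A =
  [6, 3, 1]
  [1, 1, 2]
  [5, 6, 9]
A^⊗3 =
  [5, 5, 5]
  [3, 3, 3]
  [8, 8, 8]

Each entry (A^⊗3)_ij equals the minimum over all length-3 walks i = v_0 → v_1 → … → v_3 = j of Σ_t A[v_t][v_{t+1}]. For example, for (i, j) = (0, 2) we minimise over 9 possible intermediate vertex sequences; the minimum is 5, attained along the walk 0 → 1 → 0 → 2.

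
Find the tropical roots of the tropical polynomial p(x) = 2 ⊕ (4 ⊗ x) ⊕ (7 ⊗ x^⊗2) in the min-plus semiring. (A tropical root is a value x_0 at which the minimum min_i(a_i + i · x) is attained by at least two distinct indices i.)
Roots: {-3, -2}

Each tropical root is a break point of the lower envelope of the lines y = a_i + i · x (there are 3 lines, with slopes 0, 1, ..., 2). Only the lines that attain the minimum somewhere contribute to roots; other lines are dominated. Here the surviving (envelope) indices are i = 2, i = 1, i = 0.
Intersections between consecutive envelope lines give the roots: for adjacent envelope indices i < j the intersection is x = (a_i − a_j) / (j − i). Reading off the sorted break points: {-3, -2}.
Verification: at each break x_0, at least two indices attain the minimum of min_i(a_i + i · x_0).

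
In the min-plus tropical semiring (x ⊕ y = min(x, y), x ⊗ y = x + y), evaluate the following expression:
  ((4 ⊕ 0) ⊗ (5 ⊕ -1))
((4 ⊕ 0) ⊗ (5 ⊕ -1)) = -1

Expand innermost to outermost. Recall ⊕ takes the minimum of its arguments and ⊗ takes their sum. Working out the expression ((4 ⊕ 0) ⊗ (5 ⊕ -1)) gives -1.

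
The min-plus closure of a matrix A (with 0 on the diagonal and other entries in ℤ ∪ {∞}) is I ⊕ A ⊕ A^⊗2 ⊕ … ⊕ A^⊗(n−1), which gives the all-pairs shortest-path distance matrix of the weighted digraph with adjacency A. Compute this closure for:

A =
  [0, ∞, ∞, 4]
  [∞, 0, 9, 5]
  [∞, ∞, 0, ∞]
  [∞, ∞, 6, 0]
Closure =
  [0, ∞, 10, 4]
  [∞, 0, 9, 5]
  [∞, ∞, 0, ∞]
  [∞, ∞, 6, 0]

This is the Floyd-Warshall all-pairs shortest-path computation. For each intermediate vertex k = 0, 1, …, 3, update dist[i][j] ← min(dist[i][j], dist[i][k] + dist[k][j]). The final matrix gives, for each (i, j), the minimum total weight of any directed path from i to j (possibly empty when i = j).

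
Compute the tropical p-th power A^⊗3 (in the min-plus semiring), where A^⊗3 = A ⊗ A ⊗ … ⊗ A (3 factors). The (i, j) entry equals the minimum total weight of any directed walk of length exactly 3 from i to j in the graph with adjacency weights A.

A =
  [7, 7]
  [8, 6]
A^⊗3 =
  [21, 19]
  [20, 18]

Each entry (A^⊗3)_ij equals the minimum over all length-3 walks i = v_0 → v_1 → … → v_3 = j of Σ_t A[v_t][v_{t+1}]. For example, for (i, j) = (0, 1) we minimise over 4 possible intermediate vertex sequences; the minimum is 19, attained along the walk 0 → 1 → 1 → 1.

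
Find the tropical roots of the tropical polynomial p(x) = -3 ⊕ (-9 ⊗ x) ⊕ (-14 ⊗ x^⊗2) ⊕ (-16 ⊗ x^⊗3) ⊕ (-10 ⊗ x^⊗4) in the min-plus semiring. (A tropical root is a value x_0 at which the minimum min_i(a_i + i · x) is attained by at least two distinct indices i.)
Roots: {-6, 2, 5, 6}

Each tropical root is a break point of the lower envelope of the lines y = a_i + i · x (there are 5 lines, with slopes 0, 1, ..., 4). Only the lines that attain the minimum somewhere contribute to roots; other lines are dominated. Here the surviving (envelope) indices are i = 4, i = 3, i = 2, i = 1, i = 0.
Intersections between consecutive envelope lines give the roots: for adjacent envelope indices i < j the intersection is x = (a_i − a_j) / (j − i). Reading off the sorted break points: {-6, 2, 5, 6}.
Verification: at each break x_0, at least two indices attain the minimum of min_i(a_i + i · x_0).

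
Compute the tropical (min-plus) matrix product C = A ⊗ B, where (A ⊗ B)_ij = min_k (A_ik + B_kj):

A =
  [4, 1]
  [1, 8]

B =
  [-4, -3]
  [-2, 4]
A ⊗ B =
  [-1, 1]
  [-3, -2]

Apply the min-plus product entry-by-entry:
  C[0][0] = min over k of (A[0][0] + B[0][0] = 4 + -4 = 0, A[0][1] + B[1][0] = 1 + -2 = -1) = -1 (attained at k = 1)
  C[0][1] = min over k of (A[0][0] + B[0][1] = 4 + -3 = 1, A[0][1] + B[1][1] = 1 + 4 = 5) = 1 (attained at k = 0)
  C[1][0] = min over k of (A[1][0] + B[0][0] = 1 + -4 = -3, A[1][1] + B[1][0] = 8 + -2 = 6) = -3 (attained at k = 0)
  C[1][1] = min over k of (A[1][0] + B[0][1] = 1 + -3 = -2, A[1][1] + B[1][1] = 8 + 4 = 12) = -2 (attained at k = 0)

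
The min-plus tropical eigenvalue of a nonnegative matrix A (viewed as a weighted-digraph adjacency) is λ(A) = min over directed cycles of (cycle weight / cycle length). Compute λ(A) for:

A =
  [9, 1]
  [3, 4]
λ(A) = 2

Enumerate directed cycles and compute their means (weight / length). Sample:
  cycle 0 → 0: weight = 9, length = 1, mean = 9/1 ≈ 9.000
  cycle 1 → 1: weight = 4, length = 1, mean = 4/1 ≈ 4.000
  cycle 0 → 1 → 0: weight = 4, length = 2, mean = 4/2 ≈ 2.000
  cycle 1 → 0 → 1: weight = 4, length = 2, mean = 4/2 ≈ 2.000
Minimum mean = 2.000, attained e.g. along the cycle 0 → 1 → 0 with weight 4 and length 2. So λ(A) = 4/2 = 2.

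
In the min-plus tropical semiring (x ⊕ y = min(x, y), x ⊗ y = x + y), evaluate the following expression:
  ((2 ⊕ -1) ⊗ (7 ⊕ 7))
((2 ⊕ -1) ⊗ (7 ⊕ 7)) = 6

Expand innermost to outermost. Recall ⊕ takes the minimum of its arguments and ⊗ takes their sum. Working out the expression ((2 ⊕ -1) ⊗ (7 ⊕ 7)) gives 6.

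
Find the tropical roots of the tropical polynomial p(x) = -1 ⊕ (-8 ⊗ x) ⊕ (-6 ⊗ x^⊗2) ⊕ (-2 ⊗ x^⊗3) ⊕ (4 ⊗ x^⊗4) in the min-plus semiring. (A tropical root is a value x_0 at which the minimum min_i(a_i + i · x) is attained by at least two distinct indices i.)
Roots: {-6, -4, -2, 7}

Each tropical root is a break point of the lower envelope of the lines y = a_i + i · x (there are 5 lines, with slopes 0, 1, ..., 4). Only the lines that attain the minimum somewhere contribute to roots; other lines are dominated. Here the surviving (envelope) indices are i = 4, i = 3, i = 2, i = 1, i = 0.
Intersections between consecutive envelope lines give the roots: for adjacent envelope indices i < j the intersection is x = (a_i − a_j) / (j − i). Reading off the sorted break points: {-6, -4, -2, 7}.
Verification: at each break x_0, at least two indices attain the minimum of min_i(a_i + i · x_0).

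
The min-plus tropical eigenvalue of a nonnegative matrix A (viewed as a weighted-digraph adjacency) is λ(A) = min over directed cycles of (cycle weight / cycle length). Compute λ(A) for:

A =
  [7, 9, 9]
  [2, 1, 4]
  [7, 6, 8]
λ(A) = 1

Enumerate directed cycles and compute their means (weight / length). Sample:
  cycle 0 → 0: weight = 7, length = 1, mean = 7/1 ≈ 7.000
  cycle 1 → 1: weight = 1, length = 1, mean = 1/1 ≈ 1.000
  cycle 2 → 2: weight = 8, length = 1, mean = 8/1 ≈ 8.000
  cycle 0 → 1 → 0: weight = 11, length = 2, mean = 11/2 ≈ 5.500
  cycle 0 → 2 → 0: weight = 16, length = 2, mean = 16/2 ≈ 8.000
  cycle 1 → 0 → 1: weight = 11, length = 2, mean = 11/2 ≈ 5.500
Minimum mean = 1.000, attained e.g. along the cycle 1 → 1 with weight 1 and length 1. So λ(A) = 1/1 = 1.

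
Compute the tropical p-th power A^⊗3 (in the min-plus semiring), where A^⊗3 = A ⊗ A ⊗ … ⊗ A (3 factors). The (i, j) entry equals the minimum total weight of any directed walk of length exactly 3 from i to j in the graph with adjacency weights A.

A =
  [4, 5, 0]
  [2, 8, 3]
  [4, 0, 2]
A^⊗3 =
  [2, 2, 3]
  [5, 2, 4]
  [4, 3, 2]

Each entry (A^⊗3)_ij equals the minimum over all length-3 walks i = v_0 → v_1 → … → v_3 = j of Σ_t A[v_t][v_{t+1}]. For example, for (i, j) = (0, 2) we minimise over 9 possible intermediate vertex sequences; the minimum is 3, attained along the walk 0 → 2 → 1 → 2.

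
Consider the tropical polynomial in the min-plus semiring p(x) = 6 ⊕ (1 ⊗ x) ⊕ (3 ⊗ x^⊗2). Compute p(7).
p(7) = 6

A tropical monomial a ⊗ x^⊗i evaluates to a + i · x. Evaluating each term at x = 7:
  Term 0 contributes 6 + 0 · 7 = 6
  Term 1 contributes 1 + 1 · 7 = 8
  Term 2 contributes 3 + 2 · 7 = 17
p(7) = ⊕ of these = min[6, 8, 17] = 6.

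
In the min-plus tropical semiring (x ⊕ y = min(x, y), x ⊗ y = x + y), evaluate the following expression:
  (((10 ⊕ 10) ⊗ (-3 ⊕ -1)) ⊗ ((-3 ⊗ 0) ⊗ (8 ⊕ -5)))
(((10 ⊕ 10) ⊗ (-3 ⊕ -1)) ⊗ ((-3 ⊗ 0) ⊗ (8 ⊕ -5))) = -1

Expand innermost to outermost. Recall ⊕ takes the minimum of its arguments and ⊗ takes their sum. Working out the expression (((10 ⊕ 10) ⊗ (-3 ⊕ -1)) ⊗ ((-3 ⊗ 0) ⊗ (8 ⊕ -5))) gives -1.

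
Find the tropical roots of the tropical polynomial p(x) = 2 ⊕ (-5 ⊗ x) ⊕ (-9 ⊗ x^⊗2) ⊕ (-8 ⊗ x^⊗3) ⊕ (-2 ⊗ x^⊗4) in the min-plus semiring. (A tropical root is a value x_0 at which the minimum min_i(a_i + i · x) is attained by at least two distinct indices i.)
Roots: {-6, -1, 4, 7}

Each tropical root is a break point of the lower envelope of the lines y = a_i + i · x (there are 5 lines, with slopes 0, 1, ..., 4). Only the lines that attain the minimum somewhere contribute to roots; other lines are dominated. Here the surviving (envelope) indices are i = 4, i = 3, i = 2, i = 1, i = 0.
Intersections between consecutive envelope lines give the roots: for adjacent envelope indices i < j the intersection is x = (a_i − a_j) / (j − i). Reading off the sorted break points: {-6, -1, 4, 7}.
Verification: at each break x_0, at least two indices attain the minimum of min_i(a_i + i · x_0).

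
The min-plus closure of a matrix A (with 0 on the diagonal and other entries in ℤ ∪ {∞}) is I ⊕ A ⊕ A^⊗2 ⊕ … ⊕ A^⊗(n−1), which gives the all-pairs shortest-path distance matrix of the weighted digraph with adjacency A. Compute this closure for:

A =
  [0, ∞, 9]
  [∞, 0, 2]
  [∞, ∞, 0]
Closure =
  [0, ∞, 9]
  [∞, 0, 2]
  [∞, ∞, 0]

This is the Floyd-Warshall all-pairs shortest-path computation. For each intermediate vertex k = 0, 1, …, 2, update dist[i][j] ← min(dist[i][j], dist[i][k] + dist[k][j]). The final matrix gives, for each (i, j), the minimum total weight of any directed path from i to j (possibly empty when i = j).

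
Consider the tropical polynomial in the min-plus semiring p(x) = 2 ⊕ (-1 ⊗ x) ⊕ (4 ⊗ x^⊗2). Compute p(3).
p(3) = 2

A tropical monomial a ⊗ x^⊗i evaluates to a + i · x. Evaluating each term at x = 3:
  Term 0 contributes 2 + 0 · 3 = 2
  Term 1 contributes -1 + 1 · 3 = 2
  Term 2 contributes 4 + 2 · 3 = 10
p(3) = ⊕ of these = min[2, 2, 10] = 2.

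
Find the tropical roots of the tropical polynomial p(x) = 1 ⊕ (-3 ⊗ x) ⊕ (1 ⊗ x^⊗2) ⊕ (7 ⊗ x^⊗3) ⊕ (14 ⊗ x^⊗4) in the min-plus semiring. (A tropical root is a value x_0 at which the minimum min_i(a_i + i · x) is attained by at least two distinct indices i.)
Roots: {-7, -6, -4, 4}

Each tropical root is a break point of the lower envelope of the lines y = a_i + i · x (there are 5 lines, with slopes 0, 1, ..., 4). Only the lines that attain the minimum somewhere contribute to roots; other lines are dominated. Here the surviving (envelope) indices are i = 4, i = 3, i = 2, i = 1, i = 0.
Intersections between consecutive envelope lines give the roots: for adjacent envelope indices i < j the intersection is x = (a_i − a_j) / (j − i). Reading off the sorted break points: {-7, -6, -4, 4}.
Verification: at each break x_0, at least two indices attain the minimum of min_i(a_i + i · x_0).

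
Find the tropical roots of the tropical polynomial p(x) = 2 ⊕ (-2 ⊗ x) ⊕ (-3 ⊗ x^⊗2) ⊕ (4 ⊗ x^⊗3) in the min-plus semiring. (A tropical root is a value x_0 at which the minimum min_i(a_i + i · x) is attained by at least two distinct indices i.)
Roots: {-7, 1, 4}

Each tropical root is a break point of the lower envelope of the lines y = a_i + i · x (there are 4 lines, with slopes 0, 1, ..., 3). Only the lines that attain the minimum somewhere contribute to roots; other lines are dominated. Here the surviving (envelope) indices are i = 3, i = 2, i = 1, i = 0.
Intersections between consecutive envelope lines give the roots: for adjacent envelope indices i < j the intersection is x = (a_i − a_j) / (j − i). Reading off the sorted break points: {-7, 1, 4}.
Verification: at each break x_0, at least two indices attain the minimum of min_i(a_i + i · x_0).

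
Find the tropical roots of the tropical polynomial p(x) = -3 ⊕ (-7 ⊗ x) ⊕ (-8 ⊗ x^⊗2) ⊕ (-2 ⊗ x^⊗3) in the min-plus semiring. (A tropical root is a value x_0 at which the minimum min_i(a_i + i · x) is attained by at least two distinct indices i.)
Roots: {-6, 1, 4}

Each tropical root is a break point of the lower envelope of the lines y = a_i + i · x (there are 4 lines, with slopes 0, 1, ..., 3). Only the lines that attain the minimum somewhere contribute to roots; other lines are dominated. Here the surviving (envelope) indices are i = 3, i = 2, i = 1, i = 0.
Intersections between consecutive envelope lines give the roots: for adjacent envelope indices i < j the intersection is x = (a_i − a_j) / (j − i). Reading off the sorted break points: {-6, 1, 4}.
Verification: at each break x_0, at least two indices attain the minimum of min_i(a_i + i · x_0).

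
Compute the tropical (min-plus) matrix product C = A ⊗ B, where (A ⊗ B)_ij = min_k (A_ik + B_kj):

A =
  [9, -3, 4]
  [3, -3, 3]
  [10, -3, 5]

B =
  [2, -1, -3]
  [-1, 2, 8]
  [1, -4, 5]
A ⊗ B =
  [-4, -1, 5]
  [-4, -1, 0]
  [-4, -1, 5]

Apply the min-plus product entry-by-entry:
  C[0][0] = min over k of (A[0][0] + B[0][0] = 9 + 2 = 11, A[0][1] + B[1][0] = -3 + -1 = -4, A[0][2] + B[2][0] = 4 + 1 = 5) = -4 (attained at k = 1)
  C[0][1] = min over k of (A[0][0] + B[0][1] = 9 + -1 = 8, A[0][1] + B[1][1] = -3 + 2 = -1, A[0][2] + B[2][1] = 4 + -4 = 0) = -1 (attained at k = 1)
  C[0][2] = min over k of (A[0][0] + B[0][2] = 9 + -3 = 6, A[0][1] + B[1][2] = -3 + 8 = 5, A[0][2] + B[2][2] = 4 + 5 = 9) = 5 (attained at k = 1)
  C[1][0] = min over k of (A[1][0] + B[0][0] = 3 + 2 = 5, A[1][1] + B[1][0] = -3 + -1 = -4, A[1][2] + B[2][0] = 3 + 1 = 4) = -4 (attained at k = 1)
  C[1][1] = min over k of (A[1][0] + B[0][1] = 3 + -1 = 2, A[1][1] + B[1][1] = -3 + 2 = -1, A[1][2] + B[2][1] = 3 + -4 = -1) = -1 (attained at k = 1)
  C[1][2] = min over k of (A[1][0] + B[0][2] = 3 + -3 = 0, A[1][1] + B[1][2] = -3 + 8 = 5, A[1][2] + B[2][2] = 3 + 5 = 8) = 0 (attained at k = 0)
  C[2][0] = min over k of (A[2][0] + B[0][0] = 10 + 2 = 12, A[2][1] + B[1][0] = -3 + -1 = -4, A[2][2] + B[2][0] = 5 + 1 = 6) = -4 (attained at k = 1)
  C[2][1] = min over k of (A[2][0] + B[0][1] = 10 + -1 = 9, A[2][1] + B[1][1] = -3 + 2 = -1, A[2][2] + B[2][1] = 5 + -4 = 1) = -1 (attained at k = 1)
  C[2][2] = min over k of (A[2][0] + B[0][2] = 10 + -3 = 7, A[2][1] + B[1][2] = -3 + 8 = 5, A[2][2] + B[2][2] = 5 + 5 = 10) = 5 (attained at k = 1)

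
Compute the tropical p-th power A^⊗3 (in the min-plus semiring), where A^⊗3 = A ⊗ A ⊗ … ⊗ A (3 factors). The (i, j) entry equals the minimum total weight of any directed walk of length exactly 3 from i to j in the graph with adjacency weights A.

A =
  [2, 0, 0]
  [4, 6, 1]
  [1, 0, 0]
A^⊗3 =
  [1, 0, 0]
  [2, 1, 1]
  [1, 0, 0]

Each entry (A^⊗3)_ij equals the minimum over all length-3 walks i = v_0 → v_1 → … → v_3 = j of Σ_t A[v_t][v_{t+1}]. For example, for (i, j) = (0, 2) we minimise over 9 possible intermediate vertex sequences; the minimum is 0, attained along the walk 0 → 2 → 2 → 2.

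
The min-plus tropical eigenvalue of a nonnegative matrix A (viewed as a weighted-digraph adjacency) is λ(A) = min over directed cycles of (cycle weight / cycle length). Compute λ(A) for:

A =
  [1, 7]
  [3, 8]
λ(A) = 1

Enumerate directed cycles and compute their means (weight / length). Sample:
  cycle 0 → 0: weight = 1, length = 1, mean = 1/1 ≈ 1.000
  cycle 1 → 1: weight = 8, length = 1, mean = 8/1 ≈ 8.000
  cycle 0 → 1 → 0: weight = 10, length = 2, mean = 10/2 ≈ 5.000
  cycle 1 → 0 → 1: weight = 10, length = 2, mean = 10/2 ≈ 5.000
Minimum mean = 1.000, attained e.g. along the cycle 0 → 0 with weight 1 and length 1. So λ(A) = 1/1 = 1.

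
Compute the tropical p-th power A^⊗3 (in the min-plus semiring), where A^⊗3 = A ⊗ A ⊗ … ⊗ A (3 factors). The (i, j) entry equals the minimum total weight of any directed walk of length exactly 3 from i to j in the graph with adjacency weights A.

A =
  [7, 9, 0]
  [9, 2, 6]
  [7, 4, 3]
A^⊗3 =
  [10, 6, 6]
  [13, 6, 10]
  [13, 8, 9]

Each entry (A^⊗3)_ij equals the minimum over all length-3 walks i = v_0 → v_1 → … → v_3 = j of Σ_t A[v_t][v_{t+1}]. For example, for (i, j) = (0, 2) we minimise over 9 possible intermediate vertex sequences; the minimum is 6, attained along the walk 0 → 2 → 2 → 2.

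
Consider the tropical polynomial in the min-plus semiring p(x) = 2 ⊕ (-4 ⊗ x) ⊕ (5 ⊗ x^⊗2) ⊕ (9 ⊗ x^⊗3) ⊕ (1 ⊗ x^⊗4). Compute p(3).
p(3) = -1

A tropical monomial a ⊗ x^⊗i evaluates to a + i · x. Evaluating each term at x = 3:
  Term 0 contributes 2 + 0 · 3 = 2
  Term 1 contributes -4 + 1 · 3 = -1
  Term 2 contributes 5 + 2 · 3 = 11
  Term 3 contributes 9 + 3 · 3 = 18
  Term 4 contributes 1 + 4 · 3 = 13
p(3) = ⊕ of these = min[2, -1, 11, 18, 13] = -1.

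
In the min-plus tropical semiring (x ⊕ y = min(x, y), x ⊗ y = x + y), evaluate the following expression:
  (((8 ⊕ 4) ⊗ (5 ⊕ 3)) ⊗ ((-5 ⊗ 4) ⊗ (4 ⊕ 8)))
(((8 ⊕ 4) ⊗ (5 ⊕ 3)) ⊗ ((-5 ⊗ 4) ⊗ (4 ⊕ 8))) = 10

Expand innermost to outermost. Recall ⊕ takes the minimum of its arguments and ⊗ takes their sum. Working out the expression (((8 ⊕ 4) ⊗ (5 ⊕ 3)) ⊗ ((-5 ⊗ 4) ⊗ (4 ⊕ 8))) gives 10.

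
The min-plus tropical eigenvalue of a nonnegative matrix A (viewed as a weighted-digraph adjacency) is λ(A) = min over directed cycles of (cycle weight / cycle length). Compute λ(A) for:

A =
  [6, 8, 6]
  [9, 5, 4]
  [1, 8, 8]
λ(A) = 7/2

Enumerate directed cycles and compute their means (weight / length). Sample:
  cycle 0 → 0: weight = 6, length = 1, mean = 6/1 ≈ 6.000
  cycle 1 → 1: weight = 5, length = 1, mean = 5/1 ≈ 5.000
  cycle 2 → 2: weight = 8, length = 1, mean = 8/1 ≈ 8.000
  cycle 0 → 1 → 0: weight = 17, length = 2, mean = 17/2 ≈ 8.500
  cycle 0 → 2 → 0: weight = 7, length = 2, mean = 7/2 ≈ 3.500
  cycle 1 → 0 → 1: weight = 17, length = 2, mean = 17/2 ≈ 8.500
Minimum mean = 3.500, attained e.g. along the cycle 0 → 2 → 0 with weight 7 and length 2. So λ(A) = 7/2 = 7/2.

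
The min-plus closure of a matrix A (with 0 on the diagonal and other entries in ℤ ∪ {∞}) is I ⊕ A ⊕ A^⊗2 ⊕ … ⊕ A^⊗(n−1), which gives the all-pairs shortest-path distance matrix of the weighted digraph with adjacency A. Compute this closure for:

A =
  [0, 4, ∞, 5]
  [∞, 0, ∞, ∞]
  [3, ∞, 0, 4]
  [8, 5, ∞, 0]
Closure =
  [0, 4, ∞, 5]
  [∞, 0, ∞, ∞]
  [3, 7, 0, 4]
  [8, 5, ∞, 0]

This is the Floyd-Warshall all-pairs shortest-path computation. For each intermediate vertex k = 0, 1, …, 3, update dist[i][j] ← min(dist[i][j], dist[i][k] + dist[k][j]). The final matrix gives, for each (i, j), the minimum total weight of any directed path from i to j (possibly empty when i = j).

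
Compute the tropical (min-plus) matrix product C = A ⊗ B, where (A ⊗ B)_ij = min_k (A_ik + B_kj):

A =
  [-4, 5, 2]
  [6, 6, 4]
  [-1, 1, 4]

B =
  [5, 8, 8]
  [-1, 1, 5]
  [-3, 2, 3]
A ⊗ B =
  [-1, 4, 4]
  [1, 6, 7]
  [0, 2, 6]

Apply the min-plus product entry-by-entry:
  C[0][0] = min over k of (A[0][0] + B[0][0] = -4 + 5 = 1, A[0][1] + B[1][0] = 5 + -1 = 4, A[0][2] + B[2][0] = 2 + -3 = -1) = -1 (attained at k = 2)
  C[0][1] = min over k of (A[0][0] + B[0][1] = -4 + 8 = 4, A[0][1] + B[1][1] = 5 + 1 = 6, A[0][2] + B[2][1] = 2 + 2 = 4) = 4 (attained at k = 0)
  C[0][2] = min over k of (A[0][0] + B[0][2] = -4 + 8 = 4, A[0][1] + B[1][2] = 5 + 5 = 10, A[0][2] + B[2][2] = 2 + 3 = 5) = 4 (attained at k = 0)
  C[1][0] = min over k of (A[1][0] + B[0][0] = 6 + 5 = 11, A[1][1] + B[1][0] = 6 + -1 = 5, A[1][2] + B[2][0] = 4 + -3 = 1) = 1 (attained at k = 2)
  C[1][1] = min over k of (A[1][0] + B[0][1] = 6 + 8 = 14, A[1][1] + B[1][1] = 6 + 1 = 7, A[1][2] + B[2][1] = 4 + 2 = 6) = 6 (attained at k = 2)
  C[1][2] = min over k of (A[1][0] + B[0][2] = 6 + 8 = 14, A[1][1] + B[1][2] = 6 + 5 = 11, A[1][2] + B[2][2] = 4 + 3 = 7) = 7 (attained at k = 2)
  C[2][0] = min over k of (A[2][0] + B[0][0] = -1 + 5 = 4, A[2][1] + B[1][0] = 1 + -1 = 0, A[2][2] + B[2][0] = 4 + -3 = 1) = 0 (attained at k = 1)
  C[2][1] = min over k of (A[2][0] + B[0][1] = -1 + 8 = 7, A[2][1] + B[1][1] = 1 + 1 = 2, A[2][2] + B[2][1] = 4 + 2 = 6) = 2 (attained at k = 1)
  C[2][2] = min over k of (A[2][0] + B[0][2] = -1 + 8 = 7, A[2][1] + B[1][2] = 1 + 5 = 6, A[2][2] + B[2][2] = 4 + 3 = 7) = 6 (attained at k = 1)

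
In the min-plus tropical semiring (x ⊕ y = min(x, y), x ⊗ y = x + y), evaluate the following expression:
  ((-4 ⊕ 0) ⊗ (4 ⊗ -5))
((-4 ⊕ 0) ⊗ (4 ⊗ -5)) = -5

Expand innermost to outermost. Recall ⊕ takes the minimum of its arguments and ⊗ takes their sum. Working out the expression ((-4 ⊕ 0) ⊗ (4 ⊗ -5)) gives -5.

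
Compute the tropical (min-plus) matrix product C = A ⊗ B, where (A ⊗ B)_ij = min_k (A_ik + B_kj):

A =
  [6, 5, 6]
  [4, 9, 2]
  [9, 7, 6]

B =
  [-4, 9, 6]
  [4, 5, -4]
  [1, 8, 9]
A ⊗ B =
  [2, 10, 1]
  [0, 10, 5]
  [5, 12, 3]

Apply the min-plus product entry-by-entry:
  C[0][0] = min over k of (A[0][0] + B[0][0] = 6 + -4 = 2, A[0][1] + B[1][0] = 5 + 4 = 9, A[0][2] + B[2][0] = 6 + 1 = 7) = 2 (attained at k = 0)
  C[0][1] = min over k of (A[0][0] + B[0][1] = 6 + 9 = 15, A[0][1] + B[1][1] = 5 + 5 = 10, A[0][2] + B[2][1] = 6 + 8 = 14) = 10 (attained at k = 1)
  C[0][2] = min over k of (A[0][0] + B[0][2] = 6 + 6 = 12, A[0][1] + B[1][2] = 5 + -4 = 1, A[0][2] + B[2][2] = 6 + 9 = 15) = 1 (attained at k = 1)
  C[1][0] = min over k of (A[1][0] + B[0][0] = 4 + -4 = 0, A[1][1] + B[1][0] = 9 + 4 = 13, A[1][2] + B[2][0] = 2 + 1 = 3) = 0 (attained at k = 0)
  C[1][1] = min over k of (A[1][0] + B[0][1] = 4 + 9 = 13, A[1][1] + B[1][1] = 9 + 5 = 14, A[1][2] + B[2][1] = 2 + 8 = 10) = 10 (attained at k = 2)
  C[1][2] = min over k of (A[1][0] + B[0][2] = 4 + 6 = 10, A[1][1] + B[1][2] = 9 + -4 = 5, A[1][2] + B[2][2] = 2 + 9 = 11) = 5 (attained at k = 1)
  C[2][0] = min over k of (A[2][0] + B[0][0] = 9 + -4 = 5, A[2][1] + B[1][0] = 7 + 4 = 11, A[2][2] + B[2][0] = 6 + 1 = 7) = 5 (attained at k = 0)
  C[2][1] = min over k of (A[2][0] + B[0][1] = 9 + 9 = 18, A[2][1] + B[1][1] = 7 + 5 = 12, A[2][2] + B[2][1] = 6 + 8 = 14) = 12 (attained at k = 1)
  C[2][2] = min over k of (A[2][0] + B[0][2] = 9 + 6 = 15, A[2][1] + B[1][2] = 7 + -4 = 3, A[2][2] + B[2][2] = 6 + 9 = 15) = 3 (attained at k = 1)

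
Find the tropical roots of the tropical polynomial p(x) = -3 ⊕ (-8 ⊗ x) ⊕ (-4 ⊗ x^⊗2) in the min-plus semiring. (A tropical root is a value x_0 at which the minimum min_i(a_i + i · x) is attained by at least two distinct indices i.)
Roots: {-4, 5}

Each tropical root is a break point of the lower envelope of the lines y = a_i + i · x (there are 3 lines, with slopes 0, 1, ..., 2). Only the lines that attain the minimum somewhere contribute to roots; other lines are dominated. Here the surviving (envelope) indices are i = 2, i = 1, i = 0.
Intersections between consecutive envelope lines give the roots: for adjacent envelope indices i < j the intersection is x = (a_i − a_j) / (j − i). Reading off the sorted break points: {-4, 5}.
Verification: at each break x_0, at least two indices attain the minimum of min_i(a_i + i · x_0).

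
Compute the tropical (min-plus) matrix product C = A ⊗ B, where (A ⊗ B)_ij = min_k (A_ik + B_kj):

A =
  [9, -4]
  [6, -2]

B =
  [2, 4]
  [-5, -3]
A ⊗ B =
  [-9, -7]
  [-7, -5]

Apply the min-plus product entry-by-entry:
  C[0][0] = min over k of (A[0][0] + B[0][0] = 9 + 2 = 11, A[0][1] + B[1][0] = -4 + -5 = -9) = -9 (attained at k = 1)
  C[0][1] = min over k of (A[0][0] + B[0][1] = 9 + 4 = 13, A[0][1] + B[1][1] = -4 + -3 = -7) = -7 (attained at k = 1)
  C[1][0] = min over k of (A[1][0] + B[0][0] = 6 + 2 = 8, A[1][1] + B[1][0] = -2 + -5 = -7) = -7 (attained at k = 1)
  C[1][1] = min over k of (A[1][0] + B[0][1] = 6 + 4 = 10, A[1][1] + B[1][1] = -2 + -3 = -5) = -5 (attained at k = 1)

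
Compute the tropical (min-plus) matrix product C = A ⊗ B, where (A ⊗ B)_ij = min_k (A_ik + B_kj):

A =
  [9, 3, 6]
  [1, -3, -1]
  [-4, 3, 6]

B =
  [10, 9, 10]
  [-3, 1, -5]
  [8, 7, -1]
A ⊗ B =
  [0, 4, -2]
  [-6, -2, -8]
  [0, 4, -2]

Apply the min-plus product entry-by-entry:
  C[0][0] = min over k of (A[0][0] + B[0][0] = 9 + 10 = 19, A[0][1] + B[1][0] = 3 + -3 = 0, A[0][2] + B[2][0] = 6 + 8 = 14) = 0 (attained at k = 1)
  C[0][1] = min over k of (A[0][0] + B[0][1] = 9 + 9 = 18, A[0][1] + B[1][1] = 3 + 1 = 4, A[0][2] + B[2][1] = 6 + 7 = 13) = 4 (attained at k = 1)
  C[0][2] = min over k of (A[0][0] + B[0][2] = 9 + 10 = 19, A[0][1] + B[1][2] = 3 + -5 = -2, A[0][2] + B[2][2] = 6 + -1 = 5) = -2 (attained at k = 1)
  C[1][0] = min over k of (A[1][0] + B[0][0] = 1 + 10 = 11, A[1][1] + B[1][0] = -3 + -3 = -6, A[1][2] + B[2][0] = -1 + 8 = 7) = -6 (attained at k = 1)
  C[1][1] = min over k of (A[1][0] + B[0][1] = 1 + 9 = 10, A[1][1] + B[1][1] = -3 + 1 = -2, A[1][2] + B[2][1] = -1 + 7 = 6) = -2 (attained at k = 1)
  C[1][2] = min over k of (A[1][0] + B[0][2] = 1 + 10 = 11, A[1][1] + B[1][2] = -3 + -5 = -8, A[1][2] + B[2][2] = -1 + -1 = -2) = -8 (attained at k = 1)
  C[2][0] = min over k of (A[2][0] + B[0][0] = -4 + 10 = 6, A[2][1] + B[1][0] = 3 + -3 = 0, A[2][2] + B[2][0] = 6 + 8 = 14) = 0 (attained at k = 1)
  C[2][1] = min over k of (A[2][0] + B[0][1] = -4 + 9 = 5, A[2][1] + B[1][1] = 3 + 1 = 4, A[2][2] + B[2][1] = 6 + 7 = 13) = 4 (attained at k = 1)
  C[2][2] = min over k of (A[2][0] + B[0][2] = -4 + 10 = 6, A[2][1] + B[1][2] = 3 + -5 = -2, A[2][2] + B[2][2] = 6 + -1 = 5) = -2 (attained at k = 1)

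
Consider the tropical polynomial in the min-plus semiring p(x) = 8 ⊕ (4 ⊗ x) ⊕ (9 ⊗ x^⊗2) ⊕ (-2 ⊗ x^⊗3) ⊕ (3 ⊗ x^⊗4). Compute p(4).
p(4) = 8

A tropical monomial a ⊗ x^⊗i evaluates to a + i · x. Evaluating each term at x = 4:
  Term 0 contributes 8 + 0 · 4 = 8
  Term 1 contributes 4 + 1 · 4 = 8
  Term 2 contributes 9 + 2 · 4 = 17
  Term 3 contributes -2 + 3 · 4 = 10
  Term 4 contributes 3 + 4 · 4 = 19
p(4) = ⊕ of these = min[8, 8, 17, 10, 19] = 8.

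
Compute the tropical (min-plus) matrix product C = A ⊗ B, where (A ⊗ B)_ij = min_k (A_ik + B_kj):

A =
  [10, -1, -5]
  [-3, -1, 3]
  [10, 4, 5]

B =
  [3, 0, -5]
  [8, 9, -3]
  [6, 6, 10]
A ⊗ B =
  [1, 1, -4]
  [0, -3, -8]
  [11, 10, 1]

Apply the min-plus product entry-by-entry:
  C[0][0] = min over k of (A[0][0] + B[0][0] = 10 + 3 = 13, A[0][1] + B[1][0] = -1 + 8 = 7, A[0][2] + B[2][0] = -5 + 6 = 1) = 1 (attained at k = 2)
  C[0][1] = min over k of (A[0][0] + B[0][1] = 10 + 0 = 10, A[0][1] + B[1][1] = -1 + 9 = 8, A[0][2] + B[2][1] = -5 + 6 = 1) = 1 (attained at k = 2)
  C[0][2] = min over k of (A[0][0] + B[0][2] = 10 + -5 = 5, A[0][1] + B[1][2] = -1 + -3 = -4, A[0][2] + B[2][2] = -5 + 10 = 5) = -4 (attained at k = 1)
  C[1][0] = min over k of (A[1][0] + B[0][0] = -3 + 3 = 0, A[1][1] + B[1][0] = -1 + 8 = 7, A[1][2] + B[2][0] = 3 + 6 = 9) = 0 (attained at k = 0)
  C[1][1] = min over k of (A[1][0] + B[0][1] = -3 + 0 = -3, A[1][1] + B[1][1] = -1 + 9 = 8, A[1][2] + B[2][1] = 3 + 6 = 9) = -3 (attained at k = 0)
  C[1][2] = min over k of (A[1][0] + B[0][2] = -3 + -5 = -8, A[1][1] + B[1][2] = -1 + -3 = -4, A[1][2] + B[2][2] = 3 + 10 = 13) = -8 (attained at k = 0)
  C[2][0] = min over k of (A[2][0] + B[0][0] = 10 + 3 = 13, A[2][1] + B[1][0] = 4 + 8 = 12, A[2][2] + B[2][0] = 5 + 6 = 11) = 11 (attained at k = 2)
  C[2][1] = min over k of (A[2][0] + B[0][1] = 10 + 0 = 10, A[2][1] + B[1][1] = 4 + 9 = 13, A[2][2] + B[2][1] = 5 + 6 = 11) = 10 (attained at k = 0)
  C[2][2] = min over k of (A[2][0] + B[0][2] = 10 + -5 = 5, A[2][1] + B[1][2] = 4 + -3 = 1, A[2][2] + B[2][2] = 5 + 10 = 15) = 1 (attained at k = 1)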